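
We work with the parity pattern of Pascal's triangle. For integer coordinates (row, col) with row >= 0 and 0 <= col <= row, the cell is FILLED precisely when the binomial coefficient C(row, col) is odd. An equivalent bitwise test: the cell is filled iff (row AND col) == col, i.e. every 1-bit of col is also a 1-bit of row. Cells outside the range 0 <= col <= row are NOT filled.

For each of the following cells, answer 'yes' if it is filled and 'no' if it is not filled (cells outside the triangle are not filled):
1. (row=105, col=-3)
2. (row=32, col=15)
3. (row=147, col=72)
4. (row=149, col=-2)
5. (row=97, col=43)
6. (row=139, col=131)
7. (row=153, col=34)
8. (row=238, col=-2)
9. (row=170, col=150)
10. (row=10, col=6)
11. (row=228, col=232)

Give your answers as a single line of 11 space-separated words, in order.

(105,-3): col outside [0, 105] -> not filled
(32,15): row=0b100000, col=0b1111, row AND col = 0b0 = 0; 0 != 15 -> empty
(147,72): row=0b10010011, col=0b1001000, row AND col = 0b0 = 0; 0 != 72 -> empty
(149,-2): col outside [0, 149] -> not filled
(97,43): row=0b1100001, col=0b101011, row AND col = 0b100001 = 33; 33 != 43 -> empty
(139,131): row=0b10001011, col=0b10000011, row AND col = 0b10000011 = 131; 131 == 131 -> filled
(153,34): row=0b10011001, col=0b100010, row AND col = 0b0 = 0; 0 != 34 -> empty
(238,-2): col outside [0, 238] -> not filled
(170,150): row=0b10101010, col=0b10010110, row AND col = 0b10000010 = 130; 130 != 150 -> empty
(10,6): row=0b1010, col=0b110, row AND col = 0b10 = 2; 2 != 6 -> empty
(228,232): col outside [0, 228] -> not filled

Answer: no no no no no yes no no no no no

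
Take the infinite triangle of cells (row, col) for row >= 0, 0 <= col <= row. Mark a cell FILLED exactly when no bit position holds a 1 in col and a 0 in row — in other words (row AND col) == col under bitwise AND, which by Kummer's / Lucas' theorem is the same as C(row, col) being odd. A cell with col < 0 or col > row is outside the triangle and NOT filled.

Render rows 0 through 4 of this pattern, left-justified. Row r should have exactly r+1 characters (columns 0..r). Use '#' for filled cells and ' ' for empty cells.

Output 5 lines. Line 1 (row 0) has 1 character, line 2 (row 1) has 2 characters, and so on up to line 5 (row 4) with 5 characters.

r0=0: #
r1=1: ##
r2=10: # #
r3=11: ####
r4=100: #   #

Answer: #
##
# #
####
#   #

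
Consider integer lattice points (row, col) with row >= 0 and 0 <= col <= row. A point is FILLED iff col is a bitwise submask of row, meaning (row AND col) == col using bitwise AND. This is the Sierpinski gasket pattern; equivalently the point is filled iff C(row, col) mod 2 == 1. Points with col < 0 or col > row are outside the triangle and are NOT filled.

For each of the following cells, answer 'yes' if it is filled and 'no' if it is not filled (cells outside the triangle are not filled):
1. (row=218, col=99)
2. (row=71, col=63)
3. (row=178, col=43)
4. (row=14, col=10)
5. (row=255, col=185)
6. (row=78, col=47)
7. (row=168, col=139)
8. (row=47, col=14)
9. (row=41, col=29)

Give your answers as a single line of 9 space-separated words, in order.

Answer: no no no yes yes no no yes no

Derivation:
(218,99): row=0b11011010, col=0b1100011, row AND col = 0b1000010 = 66; 66 != 99 -> empty
(71,63): row=0b1000111, col=0b111111, row AND col = 0b111 = 7; 7 != 63 -> empty
(178,43): row=0b10110010, col=0b101011, row AND col = 0b100010 = 34; 34 != 43 -> empty
(14,10): row=0b1110, col=0b1010, row AND col = 0b1010 = 10; 10 == 10 -> filled
(255,185): row=0b11111111, col=0b10111001, row AND col = 0b10111001 = 185; 185 == 185 -> filled
(78,47): row=0b1001110, col=0b101111, row AND col = 0b1110 = 14; 14 != 47 -> empty
(168,139): row=0b10101000, col=0b10001011, row AND col = 0b10001000 = 136; 136 != 139 -> empty
(47,14): row=0b101111, col=0b1110, row AND col = 0b1110 = 14; 14 == 14 -> filled
(41,29): row=0b101001, col=0b11101, row AND col = 0b1001 = 9; 9 != 29 -> empty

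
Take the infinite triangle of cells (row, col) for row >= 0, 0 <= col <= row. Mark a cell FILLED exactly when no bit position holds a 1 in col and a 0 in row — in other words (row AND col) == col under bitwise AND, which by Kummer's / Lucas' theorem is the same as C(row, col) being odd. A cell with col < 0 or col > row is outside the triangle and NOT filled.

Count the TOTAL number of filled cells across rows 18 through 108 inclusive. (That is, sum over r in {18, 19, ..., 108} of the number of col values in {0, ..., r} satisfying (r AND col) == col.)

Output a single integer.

r18=10010 pc2: +4 =4
r19=10011 pc3: +8 =12
r20=10100 pc2: +4 =16
r21=10101 pc3: +8 =24
r22=10110 pc3: +8 =32
r23=10111 pc4: +16 =48
r24=11000 pc2: +4 =52
r25=11001 pc3: +8 =60
r26=11010 pc3: +8 =68
r27=11011 pc4: +16 =84
r28=11100 pc3: +8 =92
r29=11101 pc4: +16 =108
r30=11110 pc4: +16 =124
r31=11111 pc5: +32 =156
r32=100000 pc1: +2 =158
r33=100001 pc2: +4 =162
r34=100010 pc2: +4 =166
r35=100011 pc3: +8 =174
r36=100100 pc2: +4 =178
r37=100101 pc3: +8 =186
r38=100110 pc3: +8 =194
r39=100111 pc4: +16 =210
r40=101000 pc2: +4 =214
r41=101001 pc3: +8 =222
r42=101010 pc3: +8 =230
r43=101011 pc4: +16 =246
r44=101100 pc3: +8 =254
r45=101101 pc4: +16 =270
r46=101110 pc4: +16 =286
r47=101111 pc5: +32 =318
r48=110000 pc2: +4 =322
r49=110001 pc3: +8 =330
r50=110010 pc3: +8 =338
r51=110011 pc4: +16 =354
r52=110100 pc3: +8 =362
r53=110101 pc4: +16 =378
r54=110110 pc4: +16 =394
r55=110111 pc5: +32 =426
r56=111000 pc3: +8 =434
r57=111001 pc4: +16 =450
r58=111010 pc4: +16 =466
r59=111011 pc5: +32 =498
r60=111100 pc4: +16 =514
r61=111101 pc5: +32 =546
r62=111110 pc5: +32 =578
r63=111111 pc6: +64 =642
r64=1000000 pc1: +2 =644
r65=1000001 pc2: +4 =648
r66=1000010 pc2: +4 =652
r67=1000011 pc3: +8 =660
r68=1000100 pc2: +4 =664
r69=1000101 pc3: +8 =672
r70=1000110 pc3: +8 =680
r71=1000111 pc4: +16 =696
r72=1001000 pc2: +4 =700
r73=1001001 pc3: +8 =708
r74=1001010 pc3: +8 =716
r75=1001011 pc4: +16 =732
r76=1001100 pc3: +8 =740
r77=1001101 pc4: +16 =756
r78=1001110 pc4: +16 =772
r79=1001111 pc5: +32 =804
r80=1010000 pc2: +4 =808
r81=1010001 pc3: +8 =816
r82=1010010 pc3: +8 =824
r83=1010011 pc4: +16 =840
r84=1010100 pc3: +8 =848
r85=1010101 pc4: +16 =864
r86=1010110 pc4: +16 =880
r87=1010111 pc5: +32 =912
r88=1011000 pc3: +8 =920
r89=1011001 pc4: +16 =936
r90=1011010 pc4: +16 =952
r91=1011011 pc5: +32 =984
r92=1011100 pc4: +16 =1000
r93=1011101 pc5: +32 =1032
r94=1011110 pc5: +32 =1064
r95=1011111 pc6: +64 =1128
r96=1100000 pc2: +4 =1132
r97=1100001 pc3: +8 =1140
r98=1100010 pc3: +8 =1148
r99=1100011 pc4: +16 =1164
r100=1100100 pc3: +8 =1172
r101=1100101 pc4: +16 =1188
r102=1100110 pc4: +16 =1204
r103=1100111 pc5: +32 =1236
r104=1101000 pc3: +8 =1244
r105=1101001 pc4: +16 =1260
r106=1101010 pc4: +16 =1276
r107=1101011 pc5: +32 =1308
r108=1101100 pc4: +16 =1324

Answer: 1324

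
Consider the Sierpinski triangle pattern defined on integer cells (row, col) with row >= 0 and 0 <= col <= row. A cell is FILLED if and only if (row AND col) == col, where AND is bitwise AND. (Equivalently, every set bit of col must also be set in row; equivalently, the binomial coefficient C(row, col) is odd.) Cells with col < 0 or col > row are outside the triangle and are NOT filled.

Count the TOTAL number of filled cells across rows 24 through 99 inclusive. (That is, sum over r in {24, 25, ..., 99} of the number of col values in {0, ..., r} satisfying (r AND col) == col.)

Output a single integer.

Answer: 1116

Derivation:
r24=11000 pc2: +4 =4
r25=11001 pc3: +8 =12
r26=11010 pc3: +8 =20
r27=11011 pc4: +16 =36
r28=11100 pc3: +8 =44
r29=11101 pc4: +16 =60
r30=11110 pc4: +16 =76
r31=11111 pc5: +32 =108
r32=100000 pc1: +2 =110
r33=100001 pc2: +4 =114
r34=100010 pc2: +4 =118
r35=100011 pc3: +8 =126
r36=100100 pc2: +4 =130
r37=100101 pc3: +8 =138
r38=100110 pc3: +8 =146
r39=100111 pc4: +16 =162
r40=101000 pc2: +4 =166
r41=101001 pc3: +8 =174
r42=101010 pc3: +8 =182
r43=101011 pc4: +16 =198
r44=101100 pc3: +8 =206
r45=101101 pc4: +16 =222
r46=101110 pc4: +16 =238
r47=101111 pc5: +32 =270
r48=110000 pc2: +4 =274
r49=110001 pc3: +8 =282
r50=110010 pc3: +8 =290
r51=110011 pc4: +16 =306
r52=110100 pc3: +8 =314
r53=110101 pc4: +16 =330
r54=110110 pc4: +16 =346
r55=110111 pc5: +32 =378
r56=111000 pc3: +8 =386
r57=111001 pc4: +16 =402
r58=111010 pc4: +16 =418
r59=111011 pc5: +32 =450
r60=111100 pc4: +16 =466
r61=111101 pc5: +32 =498
r62=111110 pc5: +32 =530
r63=111111 pc6: +64 =594
r64=1000000 pc1: +2 =596
r65=1000001 pc2: +4 =600
r66=1000010 pc2: +4 =604
r67=1000011 pc3: +8 =612
r68=1000100 pc2: +4 =616
r69=1000101 pc3: +8 =624
r70=1000110 pc3: +8 =632
r71=1000111 pc4: +16 =648
r72=1001000 pc2: +4 =652
r73=1001001 pc3: +8 =660
r74=1001010 pc3: +8 =668
r75=1001011 pc4: +16 =684
r76=1001100 pc3: +8 =692
r77=1001101 pc4: +16 =708
r78=1001110 pc4: +16 =724
r79=1001111 pc5: +32 =756
r80=1010000 pc2: +4 =760
r81=1010001 pc3: +8 =768
r82=1010010 pc3: +8 =776
r83=1010011 pc4: +16 =792
r84=1010100 pc3: +8 =800
r85=1010101 pc4: +16 =816
r86=1010110 pc4: +16 =832
r87=1010111 pc5: +32 =864
r88=1011000 pc3: +8 =872
r89=1011001 pc4: +16 =888
r90=1011010 pc4: +16 =904
r91=1011011 pc5: +32 =936
r92=1011100 pc4: +16 =952
r93=1011101 pc5: +32 =984
r94=1011110 pc5: +32 =1016
r95=1011111 pc6: +64 =1080
r96=1100000 pc2: +4 =1084
r97=1100001 pc3: +8 =1092
r98=1100010 pc3: +8 =1100
r99=1100011 pc4: +16 =1116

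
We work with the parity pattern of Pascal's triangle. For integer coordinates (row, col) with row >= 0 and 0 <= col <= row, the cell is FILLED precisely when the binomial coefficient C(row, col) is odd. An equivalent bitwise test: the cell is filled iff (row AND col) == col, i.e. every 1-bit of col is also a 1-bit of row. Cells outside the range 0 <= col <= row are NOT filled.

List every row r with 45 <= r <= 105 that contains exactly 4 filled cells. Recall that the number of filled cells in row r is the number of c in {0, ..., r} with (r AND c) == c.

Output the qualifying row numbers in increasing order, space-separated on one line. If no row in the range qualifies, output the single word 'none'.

Row r has 2^popcount(r) filled cells, so we need popcount(r) = log2(4) = 2.
Scan r = 45..105 and keep those with exactly 2 one-bits:
r=45=101101 popcount=4 -> skip
r=46=101110 popcount=4 -> skip
r=47=101111 popcount=5 -> skip
r=48=110000 popcount=2 -> KEEP
r=49=110001 popcount=3 -> skip
r=50=110010 popcount=3 -> skip
r=51=110011 popcount=4 -> skip
r=52=110100 popcount=3 -> skip
r=53=110101 popcount=4 -> skip
r=54=110110 popcount=4 -> skip
r=55=110111 popcount=5 -> skip
r=56=111000 popcount=3 -> skip
r=57=111001 popcount=4 -> skip
r=58=111010 popcount=4 -> skip
r=59=111011 popcount=5 -> skip
r=60=111100 popcount=4 -> skip
r=61=111101 popcount=5 -> skip
r=62=111110 popcount=5 -> skip
r=63=111111 popcount=6 -> skip
r=64=1000000 popcount=1 -> skip
r=65=1000001 popcount=2 -> KEEP
r=66=1000010 popcount=2 -> KEEP
r=67=1000011 popcount=3 -> skip
r=68=1000100 popcount=2 -> KEEP
r=69=1000101 popcount=3 -> skip
r=70=1000110 popcount=3 -> skip
r=71=1000111 popcount=4 -> skip
r=72=1001000 popcount=2 -> KEEP
r=73=1001001 popcount=3 -> skip
r=74=1001010 popcount=3 -> skip
r=75=1001011 popcount=4 -> skip
r=76=1001100 popcount=3 -> skip
r=77=1001101 popcount=4 -> skip
r=78=1001110 popcount=4 -> skip
r=79=1001111 popcount=5 -> skip
r=80=1010000 popcount=2 -> KEEP
r=81=1010001 popcount=3 -> skip
r=82=1010010 popcount=3 -> skip
r=83=1010011 popcount=4 -> skip
r=84=1010100 popcount=3 -> skip
r=85=1010101 popcount=4 -> skip
r=86=1010110 popcount=4 -> skip
r=87=1010111 popcount=5 -> skip
r=88=1011000 popcount=3 -> skip
r=89=1011001 popcount=4 -> skip
r=90=1011010 popcount=4 -> skip
r=91=1011011 popcount=5 -> skip
r=92=1011100 popcount=4 -> skip
r=93=1011101 popcount=5 -> skip
r=94=1011110 popcount=5 -> skip
r=95=1011111 popcount=6 -> skip
r=96=1100000 popcount=2 -> KEEP
r=97=1100001 popcount=3 -> skip
r=98=1100010 popcount=3 -> skip
r=99=1100011 popcount=4 -> skip
r=100=1100100 popcount=3 -> skip
r=101=1100101 popcount=4 -> skip
r=102=1100110 popcount=4 -> skip
r=103=1100111 popcount=5 -> skip
r=104=1101000 popcount=3 -> skip
r=105=1101001 popcount=4 -> skip
Kept rows: 48 65 66 68 72 80 96

Answer: 48 65 66 68 72 80 96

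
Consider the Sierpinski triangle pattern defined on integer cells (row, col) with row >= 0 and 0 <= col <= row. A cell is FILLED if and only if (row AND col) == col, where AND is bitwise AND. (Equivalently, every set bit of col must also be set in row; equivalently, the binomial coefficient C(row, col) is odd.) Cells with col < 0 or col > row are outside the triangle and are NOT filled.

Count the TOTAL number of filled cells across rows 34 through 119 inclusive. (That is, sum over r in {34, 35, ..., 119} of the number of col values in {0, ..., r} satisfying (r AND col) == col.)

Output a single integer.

r34=100010 pc2: +4 =4
r35=100011 pc3: +8 =12
r36=100100 pc2: +4 =16
r37=100101 pc3: +8 =24
r38=100110 pc3: +8 =32
r39=100111 pc4: +16 =48
r40=101000 pc2: +4 =52
r41=101001 pc3: +8 =60
r42=101010 pc3: +8 =68
r43=101011 pc4: +16 =84
r44=101100 pc3: +8 =92
r45=101101 pc4: +16 =108
r46=101110 pc4: +16 =124
r47=101111 pc5: +32 =156
r48=110000 pc2: +4 =160
r49=110001 pc3: +8 =168
r50=110010 pc3: +8 =176
r51=110011 pc4: +16 =192
r52=110100 pc3: +8 =200
r53=110101 pc4: +16 =216
r54=110110 pc4: +16 =232
r55=110111 pc5: +32 =264
r56=111000 pc3: +8 =272
r57=111001 pc4: +16 =288
r58=111010 pc4: +16 =304
r59=111011 pc5: +32 =336
r60=111100 pc4: +16 =352
r61=111101 pc5: +32 =384
r62=111110 pc5: +32 =416
r63=111111 pc6: +64 =480
r64=1000000 pc1: +2 =482
r65=1000001 pc2: +4 =486
r66=1000010 pc2: +4 =490
r67=1000011 pc3: +8 =498
r68=1000100 pc2: +4 =502
r69=1000101 pc3: +8 =510
r70=1000110 pc3: +8 =518
r71=1000111 pc4: +16 =534
r72=1001000 pc2: +4 =538
r73=1001001 pc3: +8 =546
r74=1001010 pc3: +8 =554
r75=1001011 pc4: +16 =570
r76=1001100 pc3: +8 =578
r77=1001101 pc4: +16 =594
r78=1001110 pc4: +16 =610
r79=1001111 pc5: +32 =642
r80=1010000 pc2: +4 =646
r81=1010001 pc3: +8 =654
r82=1010010 pc3: +8 =662
r83=1010011 pc4: +16 =678
r84=1010100 pc3: +8 =686
r85=1010101 pc4: +16 =702
r86=1010110 pc4: +16 =718
r87=1010111 pc5: +32 =750
r88=1011000 pc3: +8 =758
r89=1011001 pc4: +16 =774
r90=1011010 pc4: +16 =790
r91=1011011 pc5: +32 =822
r92=1011100 pc4: +16 =838
r93=1011101 pc5: +32 =870
r94=1011110 pc5: +32 =902
r95=1011111 pc6: +64 =966
r96=1100000 pc2: +4 =970
r97=1100001 pc3: +8 =978
r98=1100010 pc3: +8 =986
r99=1100011 pc4: +16 =1002
r100=1100100 pc3: +8 =1010
r101=1100101 pc4: +16 =1026
r102=1100110 pc4: +16 =1042
r103=1100111 pc5: +32 =1074
r104=1101000 pc3: +8 =1082
r105=1101001 pc4: +16 =1098
r106=1101010 pc4: +16 =1114
r107=1101011 pc5: +32 =1146
r108=1101100 pc4: +16 =1162
r109=1101101 pc5: +32 =1194
r110=1101110 pc5: +32 =1226
r111=1101111 pc6: +64 =1290
r112=1110000 pc3: +8 =1298
r113=1110001 pc4: +16 =1314
r114=1110010 pc4: +16 =1330
r115=1110011 pc5: +32 =1362
r116=1110100 pc4: +16 =1378
r117=1110101 pc5: +32 =1410
r118=1110110 pc5: +32 =1442
r119=1110111 pc6: +64 =1506

Answer: 1506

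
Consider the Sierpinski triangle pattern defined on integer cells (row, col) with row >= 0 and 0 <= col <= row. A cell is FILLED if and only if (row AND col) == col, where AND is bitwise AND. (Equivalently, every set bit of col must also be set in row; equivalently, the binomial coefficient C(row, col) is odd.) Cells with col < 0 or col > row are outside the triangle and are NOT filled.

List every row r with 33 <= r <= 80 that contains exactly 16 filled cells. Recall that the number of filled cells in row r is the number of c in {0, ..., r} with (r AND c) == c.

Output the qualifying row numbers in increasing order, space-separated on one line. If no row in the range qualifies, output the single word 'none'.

Answer: 39 43 45 46 51 53 54 57 58 60 71 75 77 78

Derivation:
Row r has 2^popcount(r) filled cells, so we need popcount(r) = log2(16) = 4.
Scan r = 33..80 and keep those with exactly 4 one-bits:
r=33=100001 popcount=2 -> skip
r=34=100010 popcount=2 -> skip
r=35=100011 popcount=3 -> skip
r=36=100100 popcount=2 -> skip
r=37=100101 popcount=3 -> skip
r=38=100110 popcount=3 -> skip
r=39=100111 popcount=4 -> KEEP
r=40=101000 popcount=2 -> skip
r=41=101001 popcount=3 -> skip
r=42=101010 popcount=3 -> skip
r=43=101011 popcount=4 -> KEEP
r=44=101100 popcount=3 -> skip
r=45=101101 popcount=4 -> KEEP
r=46=101110 popcount=4 -> KEEP
r=47=101111 popcount=5 -> skip
r=48=110000 popcount=2 -> skip
r=49=110001 popcount=3 -> skip
r=50=110010 popcount=3 -> skip
r=51=110011 popcount=4 -> KEEP
r=52=110100 popcount=3 -> skip
r=53=110101 popcount=4 -> KEEP
r=54=110110 popcount=4 -> KEEP
r=55=110111 popcount=5 -> skip
r=56=111000 popcount=3 -> skip
r=57=111001 popcount=4 -> KEEP
r=58=111010 popcount=4 -> KEEP
r=59=111011 popcount=5 -> skip
r=60=111100 popcount=4 -> KEEP
r=61=111101 popcount=5 -> skip
r=62=111110 popcount=5 -> skip
r=63=111111 popcount=6 -> skip
r=64=1000000 popcount=1 -> skip
r=65=1000001 popcount=2 -> skip
r=66=1000010 popcount=2 -> skip
r=67=1000011 popcount=3 -> skip
r=68=1000100 popcount=2 -> skip
r=69=1000101 popcount=3 -> skip
r=70=1000110 popcount=3 -> skip
r=71=1000111 popcount=4 -> KEEP
r=72=1001000 popcount=2 -> skip
r=73=1001001 popcount=3 -> skip
r=74=1001010 popcount=3 -> skip
r=75=1001011 popcount=4 -> KEEP
r=76=1001100 popcount=3 -> skip
r=77=1001101 popcount=4 -> KEEP
r=78=1001110 popcount=4 -> KEEP
r=79=1001111 popcount=5 -> skip
r=80=1010000 popcount=2 -> skip
Kept rows: 39 43 45 46 51 53 54 57 58 60 71 75 77 78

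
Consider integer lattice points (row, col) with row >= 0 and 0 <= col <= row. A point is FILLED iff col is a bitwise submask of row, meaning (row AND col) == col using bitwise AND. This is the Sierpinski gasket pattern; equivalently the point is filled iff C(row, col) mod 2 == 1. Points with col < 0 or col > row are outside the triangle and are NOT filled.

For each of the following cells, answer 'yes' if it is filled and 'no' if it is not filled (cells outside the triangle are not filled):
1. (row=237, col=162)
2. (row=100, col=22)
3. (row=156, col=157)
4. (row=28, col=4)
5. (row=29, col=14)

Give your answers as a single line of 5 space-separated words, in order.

Answer: no no no yes no

Derivation:
(237,162): row=0b11101101, col=0b10100010, row AND col = 0b10100000 = 160; 160 != 162 -> empty
(100,22): row=0b1100100, col=0b10110, row AND col = 0b100 = 4; 4 != 22 -> empty
(156,157): col outside [0, 156] -> not filled
(28,4): row=0b11100, col=0b100, row AND col = 0b100 = 4; 4 == 4 -> filled
(29,14): row=0b11101, col=0b1110, row AND col = 0b1100 = 12; 12 != 14 -> empty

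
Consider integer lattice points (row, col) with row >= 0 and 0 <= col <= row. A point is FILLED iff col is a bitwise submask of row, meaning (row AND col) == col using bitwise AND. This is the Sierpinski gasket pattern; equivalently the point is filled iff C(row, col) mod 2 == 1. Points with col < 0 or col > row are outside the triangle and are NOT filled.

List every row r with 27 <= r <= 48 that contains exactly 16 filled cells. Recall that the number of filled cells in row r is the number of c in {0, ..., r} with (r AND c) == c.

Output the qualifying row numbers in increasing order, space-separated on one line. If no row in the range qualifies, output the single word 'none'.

Answer: 27 29 30 39 43 45 46

Derivation:
Row r has 2^popcount(r) filled cells, so we need popcount(r) = log2(16) = 4.
Scan r = 27..48 and keep those with exactly 4 one-bits:
r=27=11011 popcount=4 -> KEEP
r=28=11100 popcount=3 -> skip
r=29=11101 popcount=4 -> KEEP
r=30=11110 popcount=4 -> KEEP
r=31=11111 popcount=5 -> skip
r=32=100000 popcount=1 -> skip
r=33=100001 popcount=2 -> skip
r=34=100010 popcount=2 -> skip
r=35=100011 popcount=3 -> skip
r=36=100100 popcount=2 -> skip
r=37=100101 popcount=3 -> skip
r=38=100110 popcount=3 -> skip
r=39=100111 popcount=4 -> KEEP
r=40=101000 popcount=2 -> skip
r=41=101001 popcount=3 -> skip
r=42=101010 popcount=3 -> skip
r=43=101011 popcount=4 -> KEEP
r=44=101100 popcount=3 -> skip
r=45=101101 popcount=4 -> KEEP
r=46=101110 popcount=4 -> KEEP
r=47=101111 popcount=5 -> skip
r=48=110000 popcount=2 -> skip
Kept rows: 27 29 30 39 43 45 46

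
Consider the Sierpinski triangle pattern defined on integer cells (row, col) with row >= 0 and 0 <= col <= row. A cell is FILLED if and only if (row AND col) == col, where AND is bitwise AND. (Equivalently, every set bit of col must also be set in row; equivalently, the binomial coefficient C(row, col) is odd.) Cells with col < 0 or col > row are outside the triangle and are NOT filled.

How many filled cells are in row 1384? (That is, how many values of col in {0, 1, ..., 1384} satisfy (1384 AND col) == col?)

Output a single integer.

Answer: 32

Derivation:
1384 in binary = 10101101000
popcount(1384) = number of 1-bits in 10101101000 = 5
A col c satisfies (1384 AND c) == c iff every set bit of c is also set in 1384; each of the 5 set bits of 1384 can independently be on or off in c.
count = 2^5 = 32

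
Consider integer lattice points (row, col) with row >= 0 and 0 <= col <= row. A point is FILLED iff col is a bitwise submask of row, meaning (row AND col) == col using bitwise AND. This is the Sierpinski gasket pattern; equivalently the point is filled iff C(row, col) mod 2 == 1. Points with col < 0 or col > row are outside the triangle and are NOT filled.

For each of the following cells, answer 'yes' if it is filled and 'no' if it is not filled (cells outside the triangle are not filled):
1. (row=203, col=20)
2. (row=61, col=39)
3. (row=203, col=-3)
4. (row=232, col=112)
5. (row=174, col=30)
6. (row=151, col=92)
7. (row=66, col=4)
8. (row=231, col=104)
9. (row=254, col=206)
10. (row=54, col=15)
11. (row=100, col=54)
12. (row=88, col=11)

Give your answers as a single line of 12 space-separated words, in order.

Answer: no no no no no no no no yes no no no

Derivation:
(203,20): row=0b11001011, col=0b10100, row AND col = 0b0 = 0; 0 != 20 -> empty
(61,39): row=0b111101, col=0b100111, row AND col = 0b100101 = 37; 37 != 39 -> empty
(203,-3): col outside [0, 203] -> not filled
(232,112): row=0b11101000, col=0b1110000, row AND col = 0b1100000 = 96; 96 != 112 -> empty
(174,30): row=0b10101110, col=0b11110, row AND col = 0b1110 = 14; 14 != 30 -> empty
(151,92): row=0b10010111, col=0b1011100, row AND col = 0b10100 = 20; 20 != 92 -> empty
(66,4): row=0b1000010, col=0b100, row AND col = 0b0 = 0; 0 != 4 -> empty
(231,104): row=0b11100111, col=0b1101000, row AND col = 0b1100000 = 96; 96 != 104 -> empty
(254,206): row=0b11111110, col=0b11001110, row AND col = 0b11001110 = 206; 206 == 206 -> filled
(54,15): row=0b110110, col=0b1111, row AND col = 0b110 = 6; 6 != 15 -> empty
(100,54): row=0b1100100, col=0b110110, row AND col = 0b100100 = 36; 36 != 54 -> empty
(88,11): row=0b1011000, col=0b1011, row AND col = 0b1000 = 8; 8 != 11 -> empty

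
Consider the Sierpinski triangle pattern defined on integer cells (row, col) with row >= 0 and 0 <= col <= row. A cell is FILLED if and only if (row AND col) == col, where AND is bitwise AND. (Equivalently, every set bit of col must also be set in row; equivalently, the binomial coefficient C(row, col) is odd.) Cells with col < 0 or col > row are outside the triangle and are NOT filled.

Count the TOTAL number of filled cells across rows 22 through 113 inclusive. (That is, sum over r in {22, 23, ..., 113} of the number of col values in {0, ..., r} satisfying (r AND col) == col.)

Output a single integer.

Answer: 1452

Derivation:
r22=10110 pc3: +8 =8
r23=10111 pc4: +16 =24
r24=11000 pc2: +4 =28
r25=11001 pc3: +8 =36
r26=11010 pc3: +8 =44
r27=11011 pc4: +16 =60
r28=11100 pc3: +8 =68
r29=11101 pc4: +16 =84
r30=11110 pc4: +16 =100
r31=11111 pc5: +32 =132
r32=100000 pc1: +2 =134
r33=100001 pc2: +4 =138
r34=100010 pc2: +4 =142
r35=100011 pc3: +8 =150
r36=100100 pc2: +4 =154
r37=100101 pc3: +8 =162
r38=100110 pc3: +8 =170
r39=100111 pc4: +16 =186
r40=101000 pc2: +4 =190
r41=101001 pc3: +8 =198
r42=101010 pc3: +8 =206
r43=101011 pc4: +16 =222
r44=101100 pc3: +8 =230
r45=101101 pc4: +16 =246
r46=101110 pc4: +16 =262
r47=101111 pc5: +32 =294
r48=110000 pc2: +4 =298
r49=110001 pc3: +8 =306
r50=110010 pc3: +8 =314
r51=110011 pc4: +16 =330
r52=110100 pc3: +8 =338
r53=110101 pc4: +16 =354
r54=110110 pc4: +16 =370
r55=110111 pc5: +32 =402
r56=111000 pc3: +8 =410
r57=111001 pc4: +16 =426
r58=111010 pc4: +16 =442
r59=111011 pc5: +32 =474
r60=111100 pc4: +16 =490
r61=111101 pc5: +32 =522
r62=111110 pc5: +32 =554
r63=111111 pc6: +64 =618
r64=1000000 pc1: +2 =620
r65=1000001 pc2: +4 =624
r66=1000010 pc2: +4 =628
r67=1000011 pc3: +8 =636
r68=1000100 pc2: +4 =640
r69=1000101 pc3: +8 =648
r70=1000110 pc3: +8 =656
r71=1000111 pc4: +16 =672
r72=1001000 pc2: +4 =676
r73=1001001 pc3: +8 =684
r74=1001010 pc3: +8 =692
r75=1001011 pc4: +16 =708
r76=1001100 pc3: +8 =716
r77=1001101 pc4: +16 =732
r78=1001110 pc4: +16 =748
r79=1001111 pc5: +32 =780
r80=1010000 pc2: +4 =784
r81=1010001 pc3: +8 =792
r82=1010010 pc3: +8 =800
r83=1010011 pc4: +16 =816
r84=1010100 pc3: +8 =824
r85=1010101 pc4: +16 =840
r86=1010110 pc4: +16 =856
r87=1010111 pc5: +32 =888
r88=1011000 pc3: +8 =896
r89=1011001 pc4: +16 =912
r90=1011010 pc4: +16 =928
r91=1011011 pc5: +32 =960
r92=1011100 pc4: +16 =976
r93=1011101 pc5: +32 =1008
r94=1011110 pc5: +32 =1040
r95=1011111 pc6: +64 =1104
r96=1100000 pc2: +4 =1108
r97=1100001 pc3: +8 =1116
r98=1100010 pc3: +8 =1124
r99=1100011 pc4: +16 =1140
r100=1100100 pc3: +8 =1148
r101=1100101 pc4: +16 =1164
r102=1100110 pc4: +16 =1180
r103=1100111 pc5: +32 =1212
r104=1101000 pc3: +8 =1220
r105=1101001 pc4: +16 =1236
r106=1101010 pc4: +16 =1252
r107=1101011 pc5: +32 =1284
r108=1101100 pc4: +16 =1300
r109=1101101 pc5: +32 =1332
r110=1101110 pc5: +32 =1364
r111=1101111 pc6: +64 =1428
r112=1110000 pc3: +8 =1436
r113=1110001 pc4: +16 =1452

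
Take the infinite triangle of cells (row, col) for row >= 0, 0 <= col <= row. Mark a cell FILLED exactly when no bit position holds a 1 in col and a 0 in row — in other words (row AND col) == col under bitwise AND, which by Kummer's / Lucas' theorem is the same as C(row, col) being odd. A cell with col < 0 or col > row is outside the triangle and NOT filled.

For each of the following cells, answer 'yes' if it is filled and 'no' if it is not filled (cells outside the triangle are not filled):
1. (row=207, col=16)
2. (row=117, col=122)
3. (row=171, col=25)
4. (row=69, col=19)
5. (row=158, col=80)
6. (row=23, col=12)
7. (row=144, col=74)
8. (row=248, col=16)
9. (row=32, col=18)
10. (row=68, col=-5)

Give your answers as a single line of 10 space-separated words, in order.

Answer: no no no no no no no yes no no

Derivation:
(207,16): row=0b11001111, col=0b10000, row AND col = 0b0 = 0; 0 != 16 -> empty
(117,122): col outside [0, 117] -> not filled
(171,25): row=0b10101011, col=0b11001, row AND col = 0b1001 = 9; 9 != 25 -> empty
(69,19): row=0b1000101, col=0b10011, row AND col = 0b1 = 1; 1 != 19 -> empty
(158,80): row=0b10011110, col=0b1010000, row AND col = 0b10000 = 16; 16 != 80 -> empty
(23,12): row=0b10111, col=0b1100, row AND col = 0b100 = 4; 4 != 12 -> empty
(144,74): row=0b10010000, col=0b1001010, row AND col = 0b0 = 0; 0 != 74 -> empty
(248,16): row=0b11111000, col=0b10000, row AND col = 0b10000 = 16; 16 == 16 -> filled
(32,18): row=0b100000, col=0b10010, row AND col = 0b0 = 0; 0 != 18 -> empty
(68,-5): col outside [0, 68] -> not filled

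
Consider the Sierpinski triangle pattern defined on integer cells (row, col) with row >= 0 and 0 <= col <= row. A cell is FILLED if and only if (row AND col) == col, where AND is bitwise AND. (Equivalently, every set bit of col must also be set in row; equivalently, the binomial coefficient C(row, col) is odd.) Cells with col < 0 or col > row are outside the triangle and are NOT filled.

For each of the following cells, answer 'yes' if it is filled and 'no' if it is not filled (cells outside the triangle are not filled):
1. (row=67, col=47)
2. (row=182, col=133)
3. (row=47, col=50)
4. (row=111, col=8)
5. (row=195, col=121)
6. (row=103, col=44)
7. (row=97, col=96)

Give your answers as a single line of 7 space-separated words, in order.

(67,47): row=0b1000011, col=0b101111, row AND col = 0b11 = 3; 3 != 47 -> empty
(182,133): row=0b10110110, col=0b10000101, row AND col = 0b10000100 = 132; 132 != 133 -> empty
(47,50): col outside [0, 47] -> not filled
(111,8): row=0b1101111, col=0b1000, row AND col = 0b1000 = 8; 8 == 8 -> filled
(195,121): row=0b11000011, col=0b1111001, row AND col = 0b1000001 = 65; 65 != 121 -> empty
(103,44): row=0b1100111, col=0b101100, row AND col = 0b100100 = 36; 36 != 44 -> empty
(97,96): row=0b1100001, col=0b1100000, row AND col = 0b1100000 = 96; 96 == 96 -> filled

Answer: no no no yes no no yes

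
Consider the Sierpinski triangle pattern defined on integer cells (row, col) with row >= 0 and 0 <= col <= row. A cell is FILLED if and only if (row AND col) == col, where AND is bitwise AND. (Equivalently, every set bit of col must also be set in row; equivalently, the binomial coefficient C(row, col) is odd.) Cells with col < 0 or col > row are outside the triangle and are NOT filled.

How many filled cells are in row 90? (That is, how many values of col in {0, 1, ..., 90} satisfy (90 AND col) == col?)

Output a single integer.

90 in binary = 1011010
popcount(90) = number of 1-bits in 1011010 = 4
A col c satisfies (90 AND c) == c iff every set bit of c is also set in 90; each of the 4 set bits of 90 can independently be on or off in c.
count = 2^4 = 16

Answer: 16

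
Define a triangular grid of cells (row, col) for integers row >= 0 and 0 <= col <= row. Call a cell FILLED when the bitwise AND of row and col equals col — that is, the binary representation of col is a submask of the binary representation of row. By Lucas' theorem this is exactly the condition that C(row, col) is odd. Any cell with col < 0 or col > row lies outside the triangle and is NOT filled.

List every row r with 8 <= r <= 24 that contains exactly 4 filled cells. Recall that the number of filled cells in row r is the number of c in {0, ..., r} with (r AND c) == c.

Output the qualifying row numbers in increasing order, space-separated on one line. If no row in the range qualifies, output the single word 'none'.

Answer: 9 10 12 17 18 20 24

Derivation:
Row r has 2^popcount(r) filled cells, so we need popcount(r) = log2(4) = 2.
Scan r = 8..24 and keep those with exactly 2 one-bits:
r=8=1000 popcount=1 -> skip
r=9=1001 popcount=2 -> KEEP
r=10=1010 popcount=2 -> KEEP
r=11=1011 popcount=3 -> skip
r=12=1100 popcount=2 -> KEEP
r=13=1101 popcount=3 -> skip
r=14=1110 popcount=3 -> skip
r=15=1111 popcount=4 -> skip
r=16=10000 popcount=1 -> skip
r=17=10001 popcount=2 -> KEEP
r=18=10010 popcount=2 -> KEEP
r=19=10011 popcount=3 -> skip
r=20=10100 popcount=2 -> KEEP
r=21=10101 popcount=3 -> skip
r=22=10110 popcount=3 -> skip
r=23=10111 popcount=4 -> skip
r=24=11000 popcount=2 -> KEEP
Kept rows: 9 10 12 17 18 20 24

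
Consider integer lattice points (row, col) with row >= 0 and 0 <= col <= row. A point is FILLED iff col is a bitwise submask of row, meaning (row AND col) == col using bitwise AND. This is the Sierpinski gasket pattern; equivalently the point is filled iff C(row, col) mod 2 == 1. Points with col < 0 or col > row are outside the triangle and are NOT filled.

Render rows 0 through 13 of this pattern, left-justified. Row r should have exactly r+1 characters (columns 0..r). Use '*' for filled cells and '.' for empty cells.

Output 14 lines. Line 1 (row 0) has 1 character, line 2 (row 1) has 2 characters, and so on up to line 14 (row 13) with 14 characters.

r0=0: *
r1=1: **
r2=10: *.*
r3=11: ****
r4=100: *...*
r5=101: **..**
r6=110: *.*.*.*
r7=111: ********
r8=1000: *.......*
r9=1001: **......**
r10=1010: *.*.....*.*
r11=1011: ****....****
r12=1100: *...*...*...*
r13=1101: **..**..**..**

Answer: *
**
*.*
****
*...*
**..**
*.*.*.*
********
*.......*
**......**
*.*.....*.*
****....****
*...*...*...*
**..**..**..**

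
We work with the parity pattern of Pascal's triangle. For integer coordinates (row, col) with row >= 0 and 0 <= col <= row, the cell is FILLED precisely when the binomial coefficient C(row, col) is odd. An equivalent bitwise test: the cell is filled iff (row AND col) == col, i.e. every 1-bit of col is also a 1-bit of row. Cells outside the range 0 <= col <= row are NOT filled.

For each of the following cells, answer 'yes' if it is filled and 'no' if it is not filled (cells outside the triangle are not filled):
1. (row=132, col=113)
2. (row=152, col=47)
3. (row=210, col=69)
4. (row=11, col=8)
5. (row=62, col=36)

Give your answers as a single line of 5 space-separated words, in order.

(132,113): row=0b10000100, col=0b1110001, row AND col = 0b0 = 0; 0 != 113 -> empty
(152,47): row=0b10011000, col=0b101111, row AND col = 0b1000 = 8; 8 != 47 -> empty
(210,69): row=0b11010010, col=0b1000101, row AND col = 0b1000000 = 64; 64 != 69 -> empty
(11,8): row=0b1011, col=0b1000, row AND col = 0b1000 = 8; 8 == 8 -> filled
(62,36): row=0b111110, col=0b100100, row AND col = 0b100100 = 36; 36 == 36 -> filled

Answer: no no no yes yes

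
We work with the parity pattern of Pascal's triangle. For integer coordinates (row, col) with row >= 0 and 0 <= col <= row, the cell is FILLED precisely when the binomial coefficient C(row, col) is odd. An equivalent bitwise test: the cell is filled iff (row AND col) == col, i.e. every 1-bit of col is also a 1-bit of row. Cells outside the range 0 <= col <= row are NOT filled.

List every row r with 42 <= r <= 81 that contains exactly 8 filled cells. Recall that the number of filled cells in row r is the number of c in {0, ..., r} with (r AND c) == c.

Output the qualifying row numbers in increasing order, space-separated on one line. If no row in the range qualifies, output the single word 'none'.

Answer: 42 44 49 50 52 56 67 69 70 73 74 76 81

Derivation:
Row r has 2^popcount(r) filled cells, so we need popcount(r) = log2(8) = 3.
Scan r = 42..81 and keep those with exactly 3 one-bits:
r=42=101010 popcount=3 -> KEEP
r=43=101011 popcount=4 -> skip
r=44=101100 popcount=3 -> KEEP
r=45=101101 popcount=4 -> skip
r=46=101110 popcount=4 -> skip
r=47=101111 popcount=5 -> skip
r=48=110000 popcount=2 -> skip
r=49=110001 popcount=3 -> KEEP
r=50=110010 popcount=3 -> KEEP
r=51=110011 popcount=4 -> skip
r=52=110100 popcount=3 -> KEEP
r=53=110101 popcount=4 -> skip
r=54=110110 popcount=4 -> skip
r=55=110111 popcount=5 -> skip
r=56=111000 popcount=3 -> KEEP
r=57=111001 popcount=4 -> skip
r=58=111010 popcount=4 -> skip
r=59=111011 popcount=5 -> skip
r=60=111100 popcount=4 -> skip
r=61=111101 popcount=5 -> skip
r=62=111110 popcount=5 -> skip
r=63=111111 popcount=6 -> skip
r=64=1000000 popcount=1 -> skip
r=65=1000001 popcount=2 -> skip
r=66=1000010 popcount=2 -> skip
r=67=1000011 popcount=3 -> KEEP
r=68=1000100 popcount=2 -> skip
r=69=1000101 popcount=3 -> KEEP
r=70=1000110 popcount=3 -> KEEP
r=71=1000111 popcount=4 -> skip
r=72=1001000 popcount=2 -> skip
r=73=1001001 popcount=3 -> KEEP
r=74=1001010 popcount=3 -> KEEP
r=75=1001011 popcount=4 -> skip
r=76=1001100 popcount=3 -> KEEP
r=77=1001101 popcount=4 -> skip
r=78=1001110 popcount=4 -> skip
r=79=1001111 popcount=5 -> skip
r=80=1010000 popcount=2 -> skip
r=81=1010001 popcount=3 -> KEEP
Kept rows: 42 44 49 50 52 56 67 69 70 73 74 76 81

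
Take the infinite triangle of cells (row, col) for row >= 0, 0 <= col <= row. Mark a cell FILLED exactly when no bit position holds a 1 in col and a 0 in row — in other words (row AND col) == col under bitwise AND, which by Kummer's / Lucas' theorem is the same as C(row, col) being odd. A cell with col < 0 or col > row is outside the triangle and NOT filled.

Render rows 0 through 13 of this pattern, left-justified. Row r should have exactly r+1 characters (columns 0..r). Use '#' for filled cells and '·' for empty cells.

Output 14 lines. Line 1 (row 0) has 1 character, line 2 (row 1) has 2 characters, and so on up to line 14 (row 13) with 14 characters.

r0=0: #
r1=1: ##
r2=10: #·#
r3=11: ####
r4=100: #···#
r5=101: ##··##
r6=110: #·#·#·#
r7=111: ########
r8=1000: #·······#
r9=1001: ##······##
r10=1010: #·#·····#·#
r11=1011: ####····####
r12=1100: #···#···#···#
r13=1101: ##··##··##··##

Answer: #
##
#·#
####
#···#
##··##
#·#·#·#
########
#·······#
##······##
#·#·····#·#
####····####
#···#···#···#
##··##··##··##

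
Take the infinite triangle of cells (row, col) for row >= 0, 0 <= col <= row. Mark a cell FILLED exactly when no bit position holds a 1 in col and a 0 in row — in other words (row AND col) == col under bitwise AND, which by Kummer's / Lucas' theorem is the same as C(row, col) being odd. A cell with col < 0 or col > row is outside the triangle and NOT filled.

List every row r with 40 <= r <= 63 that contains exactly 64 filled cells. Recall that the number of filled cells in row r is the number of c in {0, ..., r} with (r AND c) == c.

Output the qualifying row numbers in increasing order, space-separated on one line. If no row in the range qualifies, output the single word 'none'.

Row r has 2^popcount(r) filled cells, so we need popcount(r) = log2(64) = 6.
Scan r = 40..63 and keep those with exactly 6 one-bits:
r=40=101000 popcount=2 -> skip
r=41=101001 popcount=3 -> skip
r=42=101010 popcount=3 -> skip
r=43=101011 popcount=4 -> skip
r=44=101100 popcount=3 -> skip
r=45=101101 popcount=4 -> skip
r=46=101110 popcount=4 -> skip
r=47=101111 popcount=5 -> skip
r=48=110000 popcount=2 -> skip
r=49=110001 popcount=3 -> skip
r=50=110010 popcount=3 -> skip
r=51=110011 popcount=4 -> skip
r=52=110100 popcount=3 -> skip
r=53=110101 popcount=4 -> skip
r=54=110110 popcount=4 -> skip
r=55=110111 popcount=5 -> skip
r=56=111000 popcount=3 -> skip
r=57=111001 popcount=4 -> skip
r=58=111010 popcount=4 -> skip
r=59=111011 popcount=5 -> skip
r=60=111100 popcount=4 -> skip
r=61=111101 popcount=5 -> skip
r=62=111110 popcount=5 -> skip
r=63=111111 popcount=6 -> KEEP
Kept rows: 63

Answer: 63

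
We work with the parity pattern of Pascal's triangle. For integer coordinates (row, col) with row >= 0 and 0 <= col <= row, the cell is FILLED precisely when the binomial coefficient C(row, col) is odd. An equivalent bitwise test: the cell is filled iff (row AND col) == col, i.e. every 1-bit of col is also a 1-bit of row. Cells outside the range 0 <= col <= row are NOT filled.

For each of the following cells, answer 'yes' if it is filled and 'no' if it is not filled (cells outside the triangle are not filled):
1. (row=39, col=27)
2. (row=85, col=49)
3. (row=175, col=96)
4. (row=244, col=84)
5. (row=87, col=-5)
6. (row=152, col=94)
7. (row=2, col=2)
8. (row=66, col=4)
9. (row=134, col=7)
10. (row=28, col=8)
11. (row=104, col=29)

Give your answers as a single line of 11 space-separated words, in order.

(39,27): row=0b100111, col=0b11011, row AND col = 0b11 = 3; 3 != 27 -> empty
(85,49): row=0b1010101, col=0b110001, row AND col = 0b10001 = 17; 17 != 49 -> empty
(175,96): row=0b10101111, col=0b1100000, row AND col = 0b100000 = 32; 32 != 96 -> empty
(244,84): row=0b11110100, col=0b1010100, row AND col = 0b1010100 = 84; 84 == 84 -> filled
(87,-5): col outside [0, 87] -> not filled
(152,94): row=0b10011000, col=0b1011110, row AND col = 0b11000 = 24; 24 != 94 -> empty
(2,2): row=0b10, col=0b10, row AND col = 0b10 = 2; 2 == 2 -> filled
(66,4): row=0b1000010, col=0b100, row AND col = 0b0 = 0; 0 != 4 -> empty
(134,7): row=0b10000110, col=0b111, row AND col = 0b110 = 6; 6 != 7 -> empty
(28,8): row=0b11100, col=0b1000, row AND col = 0b1000 = 8; 8 == 8 -> filled
(104,29): row=0b1101000, col=0b11101, row AND col = 0b1000 = 8; 8 != 29 -> empty

Answer: no no no yes no no yes no no yes no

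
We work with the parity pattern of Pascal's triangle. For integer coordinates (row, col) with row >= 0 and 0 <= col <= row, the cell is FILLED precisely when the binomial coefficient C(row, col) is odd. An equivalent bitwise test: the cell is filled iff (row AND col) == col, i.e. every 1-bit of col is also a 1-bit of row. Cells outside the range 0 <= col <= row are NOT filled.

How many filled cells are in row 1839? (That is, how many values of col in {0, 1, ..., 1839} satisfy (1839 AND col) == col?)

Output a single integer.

Answer: 256

Derivation:
1839 in binary = 11100101111
popcount(1839) = number of 1-bits in 11100101111 = 8
A col c satisfies (1839 AND c) == c iff every set bit of c is also set in 1839; each of the 8 set bits of 1839 can independently be on or off in c.
count = 2^8 = 256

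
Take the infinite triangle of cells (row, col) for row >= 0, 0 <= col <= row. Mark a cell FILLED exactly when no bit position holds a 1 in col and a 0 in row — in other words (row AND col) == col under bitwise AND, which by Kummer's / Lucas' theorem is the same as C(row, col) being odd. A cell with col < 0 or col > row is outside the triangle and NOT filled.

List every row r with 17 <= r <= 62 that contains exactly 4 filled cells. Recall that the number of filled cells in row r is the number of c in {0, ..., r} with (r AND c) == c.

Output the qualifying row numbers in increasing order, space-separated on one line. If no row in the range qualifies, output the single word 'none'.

Row r has 2^popcount(r) filled cells, so we need popcount(r) = log2(4) = 2.
Scan r = 17..62 and keep those with exactly 2 one-bits:
r=17=10001 popcount=2 -> KEEP
r=18=10010 popcount=2 -> KEEP
r=19=10011 popcount=3 -> skip
r=20=10100 popcount=2 -> KEEP
r=21=10101 popcount=3 -> skip
r=22=10110 popcount=3 -> skip
r=23=10111 popcount=4 -> skip
r=24=11000 popcount=2 -> KEEP
r=25=11001 popcount=3 -> skip
r=26=11010 popcount=3 -> skip
r=27=11011 popcount=4 -> skip
r=28=11100 popcount=3 -> skip
r=29=11101 popcount=4 -> skip
r=30=11110 popcount=4 -> skip
r=31=11111 popcount=5 -> skip
r=32=100000 popcount=1 -> skip
r=33=100001 popcount=2 -> KEEP
r=34=100010 popcount=2 -> KEEP
r=35=100011 popcount=3 -> skip
r=36=100100 popcount=2 -> KEEP
r=37=100101 popcount=3 -> skip
r=38=100110 popcount=3 -> skip
r=39=100111 popcount=4 -> skip
r=40=101000 popcount=2 -> KEEP
r=41=101001 popcount=3 -> skip
r=42=101010 popcount=3 -> skip
r=43=101011 popcount=4 -> skip
r=44=101100 popcount=3 -> skip
r=45=101101 popcount=4 -> skip
r=46=101110 popcount=4 -> skip
r=47=101111 popcount=5 -> skip
r=48=110000 popcount=2 -> KEEP
r=49=110001 popcount=3 -> skip
r=50=110010 popcount=3 -> skip
r=51=110011 popcount=4 -> skip
r=52=110100 popcount=3 -> skip
r=53=110101 popcount=4 -> skip
r=54=110110 popcount=4 -> skip
r=55=110111 popcount=5 -> skip
r=56=111000 popcount=3 -> skip
r=57=111001 popcount=4 -> skip
r=58=111010 popcount=4 -> skip
r=59=111011 popcount=5 -> skip
r=60=111100 popcount=4 -> skip
r=61=111101 popcount=5 -> skip
r=62=111110 popcount=5 -> skip
Kept rows: 17 18 20 24 33 34 36 40 48

Answer: 17 18 20 24 33 34 36 40 48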